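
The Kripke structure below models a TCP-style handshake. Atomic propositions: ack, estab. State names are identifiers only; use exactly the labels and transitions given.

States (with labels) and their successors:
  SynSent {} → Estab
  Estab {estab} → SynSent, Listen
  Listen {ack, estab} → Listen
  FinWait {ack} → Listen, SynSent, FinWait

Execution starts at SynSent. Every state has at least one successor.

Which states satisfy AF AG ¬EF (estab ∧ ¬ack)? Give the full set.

{Listen}

States satisfying AG ¬EF (estab ∧ ¬ack): {Listen}.
States satisfying AF AG ¬EF (estab ∧ ¬ack): {Listen}.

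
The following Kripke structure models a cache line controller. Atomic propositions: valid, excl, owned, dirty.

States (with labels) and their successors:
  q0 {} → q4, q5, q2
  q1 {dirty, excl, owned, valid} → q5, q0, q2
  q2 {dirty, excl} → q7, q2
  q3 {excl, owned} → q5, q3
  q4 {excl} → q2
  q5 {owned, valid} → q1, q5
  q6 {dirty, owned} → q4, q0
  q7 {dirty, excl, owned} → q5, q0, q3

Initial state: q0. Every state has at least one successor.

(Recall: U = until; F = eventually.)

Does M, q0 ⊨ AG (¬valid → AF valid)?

Violated

States satisfying ¬valid → AF valid: {q1, q5}.
States satisfying AG (¬valid → AF valid): ∅.
q0 is reachable from q0 and violates ¬valid → AF valid, so AG fails at q0.
q0 ∉ Sat(AG (¬valid → AF valid)).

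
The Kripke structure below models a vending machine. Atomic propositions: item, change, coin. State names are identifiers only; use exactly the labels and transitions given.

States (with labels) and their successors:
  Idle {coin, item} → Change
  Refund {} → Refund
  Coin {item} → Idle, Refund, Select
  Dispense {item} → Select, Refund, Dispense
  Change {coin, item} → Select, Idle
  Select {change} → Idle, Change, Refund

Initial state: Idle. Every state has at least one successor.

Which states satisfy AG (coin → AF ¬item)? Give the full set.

{Refund}

States satisfying coin → AF ¬item: {Refund, Coin, Dispense, Select}.
States satisfying AG (coin → AF ¬item): {Refund}.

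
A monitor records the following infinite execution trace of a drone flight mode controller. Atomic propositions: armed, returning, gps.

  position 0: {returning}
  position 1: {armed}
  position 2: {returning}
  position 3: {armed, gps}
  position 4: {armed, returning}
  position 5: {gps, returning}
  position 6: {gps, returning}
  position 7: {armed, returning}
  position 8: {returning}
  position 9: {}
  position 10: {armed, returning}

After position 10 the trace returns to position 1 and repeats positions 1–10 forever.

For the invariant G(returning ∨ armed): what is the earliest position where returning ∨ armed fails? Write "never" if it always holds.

9

Check returning ∨ armed at each position in order: 0 ✓, 1 ✓, 2 ✓, 3 ✓, 4 ✓, 5 ✓, 6 ✓, 7 ✓, 8 ✓.
At position 9 the labels are {}, so returning ∨ armed is false there. This is the first violation.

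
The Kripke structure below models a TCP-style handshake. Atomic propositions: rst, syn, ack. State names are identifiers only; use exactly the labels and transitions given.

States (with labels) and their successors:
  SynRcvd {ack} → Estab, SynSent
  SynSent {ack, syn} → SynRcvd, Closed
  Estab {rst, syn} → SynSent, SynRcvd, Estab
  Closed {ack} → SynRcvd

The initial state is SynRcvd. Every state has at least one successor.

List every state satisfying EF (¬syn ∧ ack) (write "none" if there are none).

{SynRcvd, SynSent, Estab, Closed}

States satisfying ¬syn ∧ ack: {SynRcvd, Closed}.
States satisfying EF (¬syn ∧ ack): {SynRcvd, SynSent, Estab, Closed}.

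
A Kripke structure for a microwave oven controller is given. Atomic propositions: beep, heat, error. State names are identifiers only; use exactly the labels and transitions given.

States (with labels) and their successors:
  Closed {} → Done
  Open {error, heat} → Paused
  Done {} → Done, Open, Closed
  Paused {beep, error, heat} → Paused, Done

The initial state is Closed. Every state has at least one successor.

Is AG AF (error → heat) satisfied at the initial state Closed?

Holds

States satisfying AF (error → heat): {Closed, Open, Done, Paused}.
States satisfying AG AF (error → heat): {Closed, Open, Done, Paused}.
Every state reachable from Closed satisfies AF (error → heat).
Closed ∈ Sat(AG AF (error → heat)).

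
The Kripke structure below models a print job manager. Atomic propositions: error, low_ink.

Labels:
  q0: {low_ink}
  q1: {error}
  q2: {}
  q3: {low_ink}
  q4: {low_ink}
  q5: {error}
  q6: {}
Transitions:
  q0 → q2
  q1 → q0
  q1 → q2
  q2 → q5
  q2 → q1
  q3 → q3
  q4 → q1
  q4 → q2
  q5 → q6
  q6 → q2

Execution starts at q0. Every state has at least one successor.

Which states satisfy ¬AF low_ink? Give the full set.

States satisfying low_ink: {q0, q3, q4}.
States satisfying AF low_ink: {q0, q3, q4}.
States satisfying ¬AF low_ink: {q1, q2, q5, q6}.

{q1, q2, q5, q6}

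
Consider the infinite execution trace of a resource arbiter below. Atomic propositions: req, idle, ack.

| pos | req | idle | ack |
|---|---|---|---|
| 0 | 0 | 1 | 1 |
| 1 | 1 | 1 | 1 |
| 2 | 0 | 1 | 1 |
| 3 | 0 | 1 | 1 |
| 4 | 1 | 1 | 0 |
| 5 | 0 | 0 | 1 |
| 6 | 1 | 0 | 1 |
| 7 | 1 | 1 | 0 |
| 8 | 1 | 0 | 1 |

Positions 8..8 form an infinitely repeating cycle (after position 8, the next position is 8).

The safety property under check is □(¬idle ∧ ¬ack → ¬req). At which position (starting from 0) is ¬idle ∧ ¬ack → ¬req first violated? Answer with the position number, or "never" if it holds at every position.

never

¬idle ∧ ¬ack → ¬req holds at every position 0..8, and those are all the positions the trace ever visits, so the invariant □(¬idle ∧ ¬ack → ¬req) is never violated.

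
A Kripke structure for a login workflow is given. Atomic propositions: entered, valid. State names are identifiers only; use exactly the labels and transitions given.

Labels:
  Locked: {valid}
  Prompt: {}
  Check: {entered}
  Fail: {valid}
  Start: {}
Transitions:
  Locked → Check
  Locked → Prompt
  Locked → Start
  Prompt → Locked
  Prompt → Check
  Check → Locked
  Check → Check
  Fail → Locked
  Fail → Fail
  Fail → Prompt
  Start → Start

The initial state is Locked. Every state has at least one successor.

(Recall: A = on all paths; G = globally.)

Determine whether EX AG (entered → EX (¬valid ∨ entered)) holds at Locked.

Yes

States satisfying AG (entered → EX (¬valid ∨ entered)): {Locked, Prompt, Check, Fail, Start}.
States satisfying EX AG (entered → EX (¬valid ∨ entered)): {Locked, Prompt, Check, Fail, Start}.
Locked ∈ Sat(EX AG (entered → EX (¬valid ∨ entered))).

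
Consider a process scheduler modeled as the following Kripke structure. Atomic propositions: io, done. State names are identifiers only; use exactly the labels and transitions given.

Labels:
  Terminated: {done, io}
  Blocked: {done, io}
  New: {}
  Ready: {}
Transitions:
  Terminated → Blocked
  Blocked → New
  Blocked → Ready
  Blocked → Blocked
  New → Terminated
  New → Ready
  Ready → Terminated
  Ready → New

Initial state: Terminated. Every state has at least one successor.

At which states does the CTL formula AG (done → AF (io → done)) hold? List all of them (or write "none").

{Terminated, Blocked, New, Ready}

States satisfying done → AF (io → done): {Terminated, Blocked, New, Ready}.
States satisfying AG (done → AF (io → done)): {Terminated, Blocked, New, Ready}.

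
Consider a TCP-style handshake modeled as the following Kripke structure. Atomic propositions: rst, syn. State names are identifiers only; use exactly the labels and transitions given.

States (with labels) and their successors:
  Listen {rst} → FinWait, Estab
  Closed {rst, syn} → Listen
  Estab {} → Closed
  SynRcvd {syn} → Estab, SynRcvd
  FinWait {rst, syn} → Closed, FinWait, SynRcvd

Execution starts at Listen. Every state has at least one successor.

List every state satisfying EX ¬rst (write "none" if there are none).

{Listen, SynRcvd, FinWait}

States satisfying ¬rst: {Estab, SynRcvd}.
States satisfying EX ¬rst: {Listen, SynRcvd, FinWait}.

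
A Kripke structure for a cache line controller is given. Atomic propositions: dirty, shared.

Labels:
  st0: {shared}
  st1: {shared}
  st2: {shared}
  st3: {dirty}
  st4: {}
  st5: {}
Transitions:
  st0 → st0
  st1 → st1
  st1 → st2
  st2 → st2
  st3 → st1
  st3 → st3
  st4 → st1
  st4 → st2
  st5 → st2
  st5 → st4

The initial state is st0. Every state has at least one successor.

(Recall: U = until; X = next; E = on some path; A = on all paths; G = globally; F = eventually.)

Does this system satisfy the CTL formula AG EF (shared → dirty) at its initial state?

Does not hold

States satisfying EF (shared → dirty): {st3, st4, st5}.
States satisfying AG EF (shared → dirty): ∅.
st0 is reachable from st0 and violates EF (shared → dirty), so AG fails at st0.
st0 ∉ Sat(AG EF (shared → dirty)).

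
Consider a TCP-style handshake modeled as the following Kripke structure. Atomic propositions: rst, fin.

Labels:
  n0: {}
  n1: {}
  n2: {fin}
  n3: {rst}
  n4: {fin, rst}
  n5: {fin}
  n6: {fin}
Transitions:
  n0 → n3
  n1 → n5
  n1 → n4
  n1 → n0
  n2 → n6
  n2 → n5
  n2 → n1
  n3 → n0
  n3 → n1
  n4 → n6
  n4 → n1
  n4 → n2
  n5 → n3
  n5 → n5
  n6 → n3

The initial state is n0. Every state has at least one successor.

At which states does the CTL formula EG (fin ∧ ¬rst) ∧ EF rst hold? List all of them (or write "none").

States satisfying fin ∧ ¬rst: {n2, n5, n6}.
States satisfying EG (fin ∧ ¬rst): {n2, n5}.
States satisfying rst: {n3, n4}.
States satisfying EF rst: {n0, n1, n2, n3, n4, n5, n6}.
States satisfying EG (fin ∧ ¬rst) ∧ EF rst: {n2, n5}.

{n2, n5}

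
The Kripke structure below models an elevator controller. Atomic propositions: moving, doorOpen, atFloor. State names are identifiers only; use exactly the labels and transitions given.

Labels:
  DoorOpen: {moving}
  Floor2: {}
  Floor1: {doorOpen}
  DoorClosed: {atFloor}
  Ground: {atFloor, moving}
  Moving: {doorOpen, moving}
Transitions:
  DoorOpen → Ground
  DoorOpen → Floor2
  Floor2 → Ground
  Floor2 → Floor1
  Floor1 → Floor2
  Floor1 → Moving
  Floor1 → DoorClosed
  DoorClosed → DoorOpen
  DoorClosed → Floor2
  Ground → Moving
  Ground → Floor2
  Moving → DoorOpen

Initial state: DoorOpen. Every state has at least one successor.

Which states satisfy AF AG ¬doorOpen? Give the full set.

none

States satisfying AG ¬doorOpen: ∅.
States satisfying AF AG ¬doorOpen: ∅.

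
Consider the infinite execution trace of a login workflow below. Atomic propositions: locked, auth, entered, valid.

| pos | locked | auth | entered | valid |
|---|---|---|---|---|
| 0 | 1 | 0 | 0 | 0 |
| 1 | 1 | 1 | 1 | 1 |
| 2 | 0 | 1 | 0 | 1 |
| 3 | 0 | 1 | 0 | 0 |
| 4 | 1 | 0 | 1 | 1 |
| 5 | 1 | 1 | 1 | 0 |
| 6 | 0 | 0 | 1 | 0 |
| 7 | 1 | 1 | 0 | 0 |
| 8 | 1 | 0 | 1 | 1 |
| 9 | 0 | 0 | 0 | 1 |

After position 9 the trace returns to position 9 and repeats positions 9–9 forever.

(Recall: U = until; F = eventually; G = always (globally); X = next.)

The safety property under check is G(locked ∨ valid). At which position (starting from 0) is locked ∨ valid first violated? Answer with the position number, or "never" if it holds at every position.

Check locked ∨ valid at each position in order: 0 ✓, 1 ✓, 2 ✓.
At position 3 the labels are {auth}, so locked ∨ valid is false there. This is the first violation.

3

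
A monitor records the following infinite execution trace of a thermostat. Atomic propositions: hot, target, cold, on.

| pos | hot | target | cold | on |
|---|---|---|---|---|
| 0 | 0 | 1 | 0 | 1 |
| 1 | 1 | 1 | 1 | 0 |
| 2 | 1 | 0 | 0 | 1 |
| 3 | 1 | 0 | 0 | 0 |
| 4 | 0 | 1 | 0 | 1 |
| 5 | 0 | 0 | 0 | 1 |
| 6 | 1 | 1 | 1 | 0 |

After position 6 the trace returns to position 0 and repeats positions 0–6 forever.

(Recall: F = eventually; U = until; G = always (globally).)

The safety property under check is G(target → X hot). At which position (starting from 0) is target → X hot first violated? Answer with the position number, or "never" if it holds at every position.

4

Check target → X hot at each position in order: 0 ✓, 1 ✓, 2 ✓, 3 ✓.
At position 4 the labels are {on, target} and the next position 5 has {on}, so target → X hot is false there. This is the first violation.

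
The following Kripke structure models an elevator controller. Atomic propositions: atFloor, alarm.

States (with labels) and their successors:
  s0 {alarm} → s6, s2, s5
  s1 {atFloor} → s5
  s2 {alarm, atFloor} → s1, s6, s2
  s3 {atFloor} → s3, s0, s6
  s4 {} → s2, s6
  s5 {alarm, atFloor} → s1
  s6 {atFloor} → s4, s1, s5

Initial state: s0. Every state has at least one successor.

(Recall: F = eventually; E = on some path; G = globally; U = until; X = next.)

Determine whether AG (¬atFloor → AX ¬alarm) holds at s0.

Violated

States satisfying ¬atFloor → AX ¬alarm: {s1, s2, s3, s5, s6}.
States satisfying AG (¬atFloor → AX ¬alarm): {s1, s5}.
s0 is reachable from s0 and violates ¬atFloor → AX ¬alarm, so AG fails at s0.
s0 ∉ Sat(AG (¬atFloor → AX ¬alarm)).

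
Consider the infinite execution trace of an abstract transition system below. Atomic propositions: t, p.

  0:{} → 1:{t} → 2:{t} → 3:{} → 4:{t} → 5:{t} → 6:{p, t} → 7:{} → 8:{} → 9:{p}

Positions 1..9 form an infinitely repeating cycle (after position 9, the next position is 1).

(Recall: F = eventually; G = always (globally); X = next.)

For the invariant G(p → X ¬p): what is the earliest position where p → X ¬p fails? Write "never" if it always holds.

never

p → X ¬p holds at every position 0..9, and those are all the positions the trace ever visits, so the invariant G(p → X ¬p) is never violated.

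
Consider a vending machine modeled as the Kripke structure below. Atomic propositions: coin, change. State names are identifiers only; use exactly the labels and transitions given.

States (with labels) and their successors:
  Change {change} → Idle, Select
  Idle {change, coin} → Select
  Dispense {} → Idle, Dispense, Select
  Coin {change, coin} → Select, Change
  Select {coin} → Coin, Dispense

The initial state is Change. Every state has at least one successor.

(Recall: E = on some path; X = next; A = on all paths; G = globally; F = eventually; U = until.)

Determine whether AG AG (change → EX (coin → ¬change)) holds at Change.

States satisfying AG (change → EX (coin → ¬change)): {Change, Idle, Dispense, Coin, Select}.
States satisfying AG AG (change → EX (coin → ¬change)): {Change, Idle, Dispense, Coin, Select}.
Every state reachable from Change satisfies AG (change → EX (coin → ¬change)).
Change ∈ Sat(AG AG (change → EX (coin → ¬change))).

Satisfied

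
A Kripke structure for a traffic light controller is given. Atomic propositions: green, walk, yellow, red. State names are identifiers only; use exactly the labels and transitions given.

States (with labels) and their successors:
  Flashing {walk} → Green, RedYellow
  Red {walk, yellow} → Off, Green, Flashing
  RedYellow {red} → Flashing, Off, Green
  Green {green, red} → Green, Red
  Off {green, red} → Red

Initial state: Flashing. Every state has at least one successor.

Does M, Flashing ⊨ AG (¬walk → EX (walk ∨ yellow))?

Yes

States satisfying ¬walk → EX (walk ∨ yellow): {Flashing, Red, RedYellow, Green, Off}.
States satisfying AG (¬walk → EX (walk ∨ yellow)): {Flashing, Red, RedYellow, Green, Off}.
Every state reachable from Flashing satisfies ¬walk → EX (walk ∨ yellow).
Flashing ∈ Sat(AG (¬walk → EX (walk ∨ yellow))).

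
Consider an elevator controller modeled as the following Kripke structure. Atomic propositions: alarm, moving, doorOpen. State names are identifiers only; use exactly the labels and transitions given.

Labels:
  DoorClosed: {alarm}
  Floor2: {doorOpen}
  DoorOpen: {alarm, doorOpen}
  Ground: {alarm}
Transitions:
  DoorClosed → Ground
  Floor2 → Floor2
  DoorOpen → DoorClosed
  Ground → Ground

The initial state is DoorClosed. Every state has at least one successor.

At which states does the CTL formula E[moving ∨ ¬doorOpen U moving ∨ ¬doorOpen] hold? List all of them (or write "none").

States satisfying moving ∨ ¬doorOpen: {DoorClosed, Ground}.
States satisfying E[moving ∨ ¬doorOpen U moving ∨ ¬doorOpen]: {DoorClosed, Ground}.

{DoorClosed, Ground}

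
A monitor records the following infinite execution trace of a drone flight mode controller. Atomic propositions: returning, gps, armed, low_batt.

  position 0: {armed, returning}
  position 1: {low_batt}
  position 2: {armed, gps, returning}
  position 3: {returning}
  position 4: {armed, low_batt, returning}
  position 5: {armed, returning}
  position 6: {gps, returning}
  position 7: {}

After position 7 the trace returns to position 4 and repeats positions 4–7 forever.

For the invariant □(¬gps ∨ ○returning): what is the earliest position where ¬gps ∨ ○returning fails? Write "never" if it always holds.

Check ¬gps ∨ ○returning at each position in order: 0 ✓, 1 ✓, 2 ✓, 3 ✓, 4 ✓, 5 ✓.
At position 6 the labels are {gps, returning} and the next position 7 has {}, so ¬gps ∨ ○returning is false there. This is the first violation.

6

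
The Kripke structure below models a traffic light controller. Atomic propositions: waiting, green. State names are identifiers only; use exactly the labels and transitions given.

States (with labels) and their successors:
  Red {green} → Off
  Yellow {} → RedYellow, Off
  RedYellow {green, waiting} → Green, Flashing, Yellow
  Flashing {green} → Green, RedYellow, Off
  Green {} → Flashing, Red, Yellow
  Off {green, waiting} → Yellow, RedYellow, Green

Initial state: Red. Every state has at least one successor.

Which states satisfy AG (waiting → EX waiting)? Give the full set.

none

States satisfying waiting → EX waiting: {Red, Yellow, Flashing, Green, Off}.
States satisfying AG (waiting → EX waiting): ∅.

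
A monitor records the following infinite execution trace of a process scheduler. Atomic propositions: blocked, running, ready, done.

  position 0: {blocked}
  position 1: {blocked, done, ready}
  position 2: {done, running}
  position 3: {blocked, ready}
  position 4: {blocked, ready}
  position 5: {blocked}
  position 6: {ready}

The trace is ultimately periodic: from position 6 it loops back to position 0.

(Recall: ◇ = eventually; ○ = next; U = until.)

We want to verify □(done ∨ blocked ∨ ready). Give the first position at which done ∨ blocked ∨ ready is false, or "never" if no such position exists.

never

done ∨ blocked ∨ ready holds at every position 0..6, and those are all the positions the trace ever visits, so the invariant □(done ∨ blocked ∨ ready) is never violated.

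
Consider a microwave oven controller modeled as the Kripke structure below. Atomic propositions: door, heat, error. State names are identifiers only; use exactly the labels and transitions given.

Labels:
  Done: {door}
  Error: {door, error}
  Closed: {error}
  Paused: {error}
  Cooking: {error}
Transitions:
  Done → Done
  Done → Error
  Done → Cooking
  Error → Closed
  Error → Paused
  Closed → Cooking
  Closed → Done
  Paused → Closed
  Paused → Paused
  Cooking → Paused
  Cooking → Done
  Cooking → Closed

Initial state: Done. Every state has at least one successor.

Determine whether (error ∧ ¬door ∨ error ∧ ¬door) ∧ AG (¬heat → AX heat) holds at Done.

States satisfying ¬door: {Closed, Paused, Cooking}.
States satisfying error ∧ ¬door: {Closed, Paused, Cooking}.
States satisfying error ∧ ¬door ∨ error ∧ ¬door: {Closed, Paused, Cooking}.
States satisfying ¬heat → AX heat: ∅.
States satisfying AG (¬heat → AX heat): ∅.
States satisfying (error ∧ ¬door ∨ error ∧ ¬door) ∧ AG (¬heat → AX heat): ∅.
Done ∉ Sat((error ∧ ¬door ∨ error ∧ ¬door) ∧ AG (¬heat → AX heat)).

Violated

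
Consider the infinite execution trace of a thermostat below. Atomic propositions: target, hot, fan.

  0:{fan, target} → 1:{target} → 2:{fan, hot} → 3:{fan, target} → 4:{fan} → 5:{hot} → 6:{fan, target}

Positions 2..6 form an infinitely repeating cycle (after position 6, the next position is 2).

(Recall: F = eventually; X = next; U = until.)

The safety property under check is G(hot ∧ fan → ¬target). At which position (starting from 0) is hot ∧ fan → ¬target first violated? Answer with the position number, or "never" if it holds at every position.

hot ∧ fan → ¬target holds at every position 0..6, and those are all the positions the trace ever visits, so the invariant G(hot ∧ fan → ¬target) is never violated.

never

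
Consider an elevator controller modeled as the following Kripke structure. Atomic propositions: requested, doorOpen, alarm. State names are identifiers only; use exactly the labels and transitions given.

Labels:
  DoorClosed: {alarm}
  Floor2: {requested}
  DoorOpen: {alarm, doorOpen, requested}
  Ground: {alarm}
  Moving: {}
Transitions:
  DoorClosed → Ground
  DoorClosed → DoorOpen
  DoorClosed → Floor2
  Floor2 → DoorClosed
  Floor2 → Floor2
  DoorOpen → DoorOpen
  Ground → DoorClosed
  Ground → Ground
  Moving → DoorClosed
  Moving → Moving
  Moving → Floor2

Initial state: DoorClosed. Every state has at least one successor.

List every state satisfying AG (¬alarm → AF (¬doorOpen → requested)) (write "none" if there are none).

States satisfying ¬alarm → AF (¬doorOpen → requested): {DoorClosed, Floor2, DoorOpen, Ground}.
States satisfying AG (¬alarm → AF (¬doorOpen → requested)): {DoorClosed, Floor2, DoorOpen, Ground}.

{DoorClosed, Floor2, DoorOpen, Ground}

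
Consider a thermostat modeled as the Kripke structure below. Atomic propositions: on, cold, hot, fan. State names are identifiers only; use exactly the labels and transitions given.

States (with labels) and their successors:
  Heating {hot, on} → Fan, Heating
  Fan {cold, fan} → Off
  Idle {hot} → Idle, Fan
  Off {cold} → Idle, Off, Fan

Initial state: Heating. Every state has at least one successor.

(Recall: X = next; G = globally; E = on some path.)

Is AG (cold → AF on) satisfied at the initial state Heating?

No

States satisfying cold → AF on: {Heating, Idle}.
States satisfying AG (cold → AF on): ∅.
Fan is reachable from Heating and violates cold → AF on, so AG fails at Heating.
Heating ∉ Sat(AG (cold → AF on)).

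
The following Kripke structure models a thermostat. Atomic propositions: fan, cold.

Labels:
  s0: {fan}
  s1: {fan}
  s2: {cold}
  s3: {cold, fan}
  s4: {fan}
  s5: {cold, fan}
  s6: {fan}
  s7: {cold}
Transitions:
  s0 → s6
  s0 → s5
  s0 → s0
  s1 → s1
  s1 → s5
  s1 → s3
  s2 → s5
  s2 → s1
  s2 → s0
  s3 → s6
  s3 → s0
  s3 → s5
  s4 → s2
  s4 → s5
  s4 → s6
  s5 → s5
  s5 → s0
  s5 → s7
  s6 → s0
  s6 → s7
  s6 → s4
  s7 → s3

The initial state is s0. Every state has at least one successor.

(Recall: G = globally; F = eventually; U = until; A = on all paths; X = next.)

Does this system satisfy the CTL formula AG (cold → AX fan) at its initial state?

Violated

States satisfying cold → AX fan: {s0, s1, s2, s3, s4, s6, s7}.
States satisfying AG (cold → AX fan): ∅.
s5 is reachable from s0 and violates cold → AX fan, so AG fails at s0.
s0 ∉ Sat(AG (cold → AX fan)).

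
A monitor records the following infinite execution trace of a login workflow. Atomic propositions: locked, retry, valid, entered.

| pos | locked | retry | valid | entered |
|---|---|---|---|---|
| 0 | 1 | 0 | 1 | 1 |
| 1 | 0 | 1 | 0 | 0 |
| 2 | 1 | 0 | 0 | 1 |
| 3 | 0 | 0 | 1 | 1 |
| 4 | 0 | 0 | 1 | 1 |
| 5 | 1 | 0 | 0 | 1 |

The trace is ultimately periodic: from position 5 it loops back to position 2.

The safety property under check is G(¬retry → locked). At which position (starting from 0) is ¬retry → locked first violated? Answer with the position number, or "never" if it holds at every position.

Check ¬retry → locked at each position in order: 0 ✓, 1 ✓, 2 ✓.
At position 3 the labels are {entered, valid}, so ¬retry → locked is false there. This is the first violation.

3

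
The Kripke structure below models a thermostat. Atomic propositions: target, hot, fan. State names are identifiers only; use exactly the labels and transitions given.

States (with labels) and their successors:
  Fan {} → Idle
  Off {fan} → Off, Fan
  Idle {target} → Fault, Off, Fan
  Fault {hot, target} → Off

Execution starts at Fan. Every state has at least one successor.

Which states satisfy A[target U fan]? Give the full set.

{Off, Fault}

States satisfying target: {Idle, Fault}.
States satisfying fan: {Off}.
States satisfying A[target U fan]: {Off, Fault}.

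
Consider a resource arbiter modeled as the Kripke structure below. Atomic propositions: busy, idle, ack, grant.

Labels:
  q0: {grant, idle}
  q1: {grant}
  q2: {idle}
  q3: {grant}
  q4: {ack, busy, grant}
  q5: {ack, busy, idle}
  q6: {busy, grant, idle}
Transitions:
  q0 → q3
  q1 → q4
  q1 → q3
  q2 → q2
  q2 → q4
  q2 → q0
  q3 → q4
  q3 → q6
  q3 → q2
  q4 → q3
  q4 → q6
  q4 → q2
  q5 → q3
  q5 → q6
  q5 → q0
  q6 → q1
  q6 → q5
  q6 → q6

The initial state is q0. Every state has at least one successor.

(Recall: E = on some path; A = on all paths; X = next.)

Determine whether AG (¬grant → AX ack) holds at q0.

States satisfying ¬grant → AX ack: {q0, q1, q3, q4, q6}.
States satisfying AG (¬grant → AX ack): ∅.
q2 is reachable from q0 and violates ¬grant → AX ack, so AG fails at q0.
q0 ∉ Sat(AG (¬grant → AX ack)).

No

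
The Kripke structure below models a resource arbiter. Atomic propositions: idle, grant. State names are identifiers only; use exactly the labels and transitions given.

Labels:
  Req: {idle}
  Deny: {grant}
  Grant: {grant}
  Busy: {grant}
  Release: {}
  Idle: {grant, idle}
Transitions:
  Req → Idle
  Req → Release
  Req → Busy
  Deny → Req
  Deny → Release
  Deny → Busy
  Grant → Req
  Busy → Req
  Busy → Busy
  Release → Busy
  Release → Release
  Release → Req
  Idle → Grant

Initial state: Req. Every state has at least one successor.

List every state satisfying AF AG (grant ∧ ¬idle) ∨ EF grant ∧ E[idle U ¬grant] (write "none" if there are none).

States satisfying AG (grant ∧ ¬idle): ∅.
States satisfying AF AG (grant ∧ ¬idle): ∅.
States satisfying grant: {Deny, Grant, Busy, Idle}.
States satisfying EF grant: {Req, Deny, Grant, Busy, Release, Idle}.
States satisfying idle: {Req, Idle}.
States satisfying ¬grant: {Req, Release}.
States satisfying E[idle U ¬grant]: {Req, Release}.
States satisfying EF grant ∧ E[idle U ¬grant]: {Req, Release}.
States satisfying AF AG (grant ∧ ¬idle) ∨ EF grant ∧ E[idle U ¬grant]: {Req, Release}.

{Req, Release}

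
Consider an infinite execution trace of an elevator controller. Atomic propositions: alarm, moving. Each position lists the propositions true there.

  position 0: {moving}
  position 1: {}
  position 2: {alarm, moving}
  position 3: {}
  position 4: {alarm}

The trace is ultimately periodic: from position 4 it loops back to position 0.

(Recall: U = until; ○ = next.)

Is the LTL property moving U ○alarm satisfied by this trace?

Walking from position 0: ○alarm first holds at position 1, and moving holds at every earlier position along the way, so moving U ○alarm holds.

Satisfied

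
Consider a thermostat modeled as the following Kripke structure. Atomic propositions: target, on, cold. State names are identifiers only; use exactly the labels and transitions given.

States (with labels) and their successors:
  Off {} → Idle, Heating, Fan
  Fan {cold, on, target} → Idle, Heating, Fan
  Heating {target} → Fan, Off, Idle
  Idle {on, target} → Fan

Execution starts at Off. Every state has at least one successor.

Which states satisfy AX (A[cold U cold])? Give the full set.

{Idle}

States satisfying A[cold U cold]: {Fan}.
States satisfying AX (A[cold U cold]): {Idle}.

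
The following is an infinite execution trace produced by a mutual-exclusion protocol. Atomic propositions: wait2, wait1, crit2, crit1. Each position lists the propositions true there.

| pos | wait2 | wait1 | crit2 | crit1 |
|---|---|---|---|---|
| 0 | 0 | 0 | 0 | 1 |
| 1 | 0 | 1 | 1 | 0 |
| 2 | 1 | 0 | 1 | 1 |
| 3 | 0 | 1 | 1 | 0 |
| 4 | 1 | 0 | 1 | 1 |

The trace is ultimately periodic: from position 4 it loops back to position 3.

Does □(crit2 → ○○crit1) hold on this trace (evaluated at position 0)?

crit2 → ○○crit1 must hold at every position from 0 onward. It fails at position 1, so □(crit2 → ○○crit1) is false.
Positions where crit2 holds: 1, 2, 3, 4.
Check ○○crit1 at each: 1→fails, 2→ok, 3→fails, 4→ok.

Violated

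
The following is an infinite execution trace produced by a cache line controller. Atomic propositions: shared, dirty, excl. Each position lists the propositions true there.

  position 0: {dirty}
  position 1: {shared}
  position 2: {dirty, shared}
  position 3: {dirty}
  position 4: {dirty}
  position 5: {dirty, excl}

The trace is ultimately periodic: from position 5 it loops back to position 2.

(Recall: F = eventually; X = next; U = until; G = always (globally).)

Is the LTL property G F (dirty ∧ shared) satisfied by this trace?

F (dirty ∧ shared) holds at every position 0..5, and those are all positions ever visited, so G F (dirty ∧ shared) holds.

Yes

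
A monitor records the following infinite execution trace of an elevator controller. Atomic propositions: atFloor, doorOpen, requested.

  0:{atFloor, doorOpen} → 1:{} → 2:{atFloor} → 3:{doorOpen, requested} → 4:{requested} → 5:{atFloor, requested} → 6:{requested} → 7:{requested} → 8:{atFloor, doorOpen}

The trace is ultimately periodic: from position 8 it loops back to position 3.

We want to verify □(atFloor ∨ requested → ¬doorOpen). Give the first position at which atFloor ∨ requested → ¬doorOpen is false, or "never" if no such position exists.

At position 0 the labels are {atFloor, doorOpen}, so atFloor ∨ requested → ¬doorOpen is false there. This is the first violation.

0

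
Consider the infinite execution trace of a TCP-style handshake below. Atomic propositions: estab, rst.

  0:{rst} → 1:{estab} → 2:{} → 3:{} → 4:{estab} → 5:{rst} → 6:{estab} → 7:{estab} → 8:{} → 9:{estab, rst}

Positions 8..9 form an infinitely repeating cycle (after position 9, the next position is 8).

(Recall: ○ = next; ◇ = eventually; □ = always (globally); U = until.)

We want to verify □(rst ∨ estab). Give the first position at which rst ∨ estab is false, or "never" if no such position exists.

2

Check rst ∨ estab at each position in order: 0 ✓, 1 ✓.
At position 2 the labels are {}, so rst ∨ estab is false there. This is the first violation.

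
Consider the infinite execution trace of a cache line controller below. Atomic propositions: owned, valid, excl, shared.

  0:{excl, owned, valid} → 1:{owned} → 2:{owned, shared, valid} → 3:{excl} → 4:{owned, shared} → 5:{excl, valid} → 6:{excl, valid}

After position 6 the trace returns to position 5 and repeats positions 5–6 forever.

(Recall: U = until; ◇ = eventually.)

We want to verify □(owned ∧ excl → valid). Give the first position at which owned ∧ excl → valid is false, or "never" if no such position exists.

never

owned ∧ excl → valid holds at every position 0..6, and those are all the positions the trace ever visits, so the invariant □(owned ∧ excl → valid) is never violated.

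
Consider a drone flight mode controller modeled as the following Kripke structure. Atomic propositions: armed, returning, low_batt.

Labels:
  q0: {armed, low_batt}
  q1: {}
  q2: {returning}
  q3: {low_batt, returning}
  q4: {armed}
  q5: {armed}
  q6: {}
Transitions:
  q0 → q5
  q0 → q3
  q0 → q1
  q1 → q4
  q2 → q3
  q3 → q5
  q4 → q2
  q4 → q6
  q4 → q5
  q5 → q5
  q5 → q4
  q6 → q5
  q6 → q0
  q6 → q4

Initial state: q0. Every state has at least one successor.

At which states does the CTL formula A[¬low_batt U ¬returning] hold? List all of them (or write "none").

States satisfying ¬low_batt: {q1, q2, q4, q5, q6}.
States satisfying ¬returning: {q0, q1, q4, q5, q6}.
States satisfying A[¬low_batt U ¬returning]: {q0, q1, q4, q5, q6}.

{q0, q1, q4, q5, q6}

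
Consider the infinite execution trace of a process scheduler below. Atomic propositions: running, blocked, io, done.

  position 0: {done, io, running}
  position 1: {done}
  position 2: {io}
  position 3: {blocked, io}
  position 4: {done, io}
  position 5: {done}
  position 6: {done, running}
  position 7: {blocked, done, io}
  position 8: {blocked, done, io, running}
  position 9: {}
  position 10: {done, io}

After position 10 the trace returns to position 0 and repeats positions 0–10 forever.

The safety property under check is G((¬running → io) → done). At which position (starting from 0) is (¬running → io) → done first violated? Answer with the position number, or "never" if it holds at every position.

Check (¬running → io) → done at each position in order: 0 ✓, 1 ✓.
At position 2 the labels are {io}, so (¬running → io) → done is false there. This is the first violation.

2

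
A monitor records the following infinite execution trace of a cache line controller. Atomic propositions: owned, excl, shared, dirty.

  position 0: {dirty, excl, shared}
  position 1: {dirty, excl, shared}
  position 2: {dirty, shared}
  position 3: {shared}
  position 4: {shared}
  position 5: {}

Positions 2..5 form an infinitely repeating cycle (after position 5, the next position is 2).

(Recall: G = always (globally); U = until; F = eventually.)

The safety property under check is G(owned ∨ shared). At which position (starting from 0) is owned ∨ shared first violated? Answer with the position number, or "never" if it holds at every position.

Check owned ∨ shared at each position in order: 0 ✓, 1 ✓, 2 ✓, 3 ✓, 4 ✓.
At position 5 the labels are {}, so owned ∨ shared is false there. This is the first violation.

5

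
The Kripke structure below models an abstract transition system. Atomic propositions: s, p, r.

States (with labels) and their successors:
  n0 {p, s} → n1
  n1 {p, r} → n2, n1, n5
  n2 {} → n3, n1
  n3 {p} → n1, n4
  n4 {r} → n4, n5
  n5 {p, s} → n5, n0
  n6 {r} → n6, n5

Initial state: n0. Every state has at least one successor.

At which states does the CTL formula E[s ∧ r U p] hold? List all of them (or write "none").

States satisfying s ∧ r: ∅.
States satisfying p: {n0, n1, n3, n5}.
States satisfying E[s ∧ r U p]: {n0, n1, n3, n5}.

{n0, n1, n3, n5}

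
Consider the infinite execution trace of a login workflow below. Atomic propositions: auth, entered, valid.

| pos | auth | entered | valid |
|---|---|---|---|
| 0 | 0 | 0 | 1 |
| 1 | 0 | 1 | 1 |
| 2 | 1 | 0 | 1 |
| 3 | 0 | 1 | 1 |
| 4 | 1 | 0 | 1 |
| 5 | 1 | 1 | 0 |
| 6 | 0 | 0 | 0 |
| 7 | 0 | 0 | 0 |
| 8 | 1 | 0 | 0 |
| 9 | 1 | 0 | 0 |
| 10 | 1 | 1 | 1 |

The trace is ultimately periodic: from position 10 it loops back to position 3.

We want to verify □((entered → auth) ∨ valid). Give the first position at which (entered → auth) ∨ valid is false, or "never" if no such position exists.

never

(entered → auth) ∨ valid holds at every position 0..10, and those are all the positions the trace ever visits, so the invariant □((entered → auth) ∨ valid) is never violated.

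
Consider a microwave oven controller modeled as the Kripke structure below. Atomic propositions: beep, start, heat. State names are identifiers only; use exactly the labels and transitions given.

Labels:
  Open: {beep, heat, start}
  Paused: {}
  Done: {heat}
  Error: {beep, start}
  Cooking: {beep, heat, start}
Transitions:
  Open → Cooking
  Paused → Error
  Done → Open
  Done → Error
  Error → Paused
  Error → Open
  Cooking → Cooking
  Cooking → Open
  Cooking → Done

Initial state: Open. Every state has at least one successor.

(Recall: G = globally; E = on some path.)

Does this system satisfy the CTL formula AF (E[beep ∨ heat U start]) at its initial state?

States satisfying E[beep ∨ heat U start]: {Open, Done, Error, Cooking}.
States satisfying AF (E[beep ∨ heat U start]): {Open, Paused, Done, Error, Cooking}.
Open ∈ Sat(AF (E[beep ∨ heat U start])).

Holds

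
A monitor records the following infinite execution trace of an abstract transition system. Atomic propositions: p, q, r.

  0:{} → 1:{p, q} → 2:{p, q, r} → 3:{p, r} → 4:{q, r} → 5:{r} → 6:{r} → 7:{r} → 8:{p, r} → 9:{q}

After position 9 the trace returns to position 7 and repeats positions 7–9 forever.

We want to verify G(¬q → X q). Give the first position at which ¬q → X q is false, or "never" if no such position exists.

5

Check ¬q → X q at each position in order: 0 ✓, 1 ✓, 2 ✓, 3 ✓, 4 ✓.
At position 5 the labels are {r} and the next position 6 has {r}, so ¬q → X q is false there. This is the first violation.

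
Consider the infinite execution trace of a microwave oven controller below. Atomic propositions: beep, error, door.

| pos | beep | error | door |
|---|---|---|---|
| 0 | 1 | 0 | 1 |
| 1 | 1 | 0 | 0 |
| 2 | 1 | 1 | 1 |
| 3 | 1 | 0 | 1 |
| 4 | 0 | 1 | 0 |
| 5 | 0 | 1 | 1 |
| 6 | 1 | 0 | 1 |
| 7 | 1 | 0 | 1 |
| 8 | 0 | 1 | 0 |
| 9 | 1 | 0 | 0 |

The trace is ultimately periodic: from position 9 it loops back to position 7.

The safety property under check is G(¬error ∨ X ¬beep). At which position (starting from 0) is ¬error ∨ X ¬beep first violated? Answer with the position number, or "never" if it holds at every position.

2

Check ¬error ∨ X ¬beep at each position in order: 0 ✓, 1 ✓.
At position 2 the labels are {beep, door, error} and the next position 3 has {beep, door}, so ¬error ∨ X ¬beep is false there. This is the first violation.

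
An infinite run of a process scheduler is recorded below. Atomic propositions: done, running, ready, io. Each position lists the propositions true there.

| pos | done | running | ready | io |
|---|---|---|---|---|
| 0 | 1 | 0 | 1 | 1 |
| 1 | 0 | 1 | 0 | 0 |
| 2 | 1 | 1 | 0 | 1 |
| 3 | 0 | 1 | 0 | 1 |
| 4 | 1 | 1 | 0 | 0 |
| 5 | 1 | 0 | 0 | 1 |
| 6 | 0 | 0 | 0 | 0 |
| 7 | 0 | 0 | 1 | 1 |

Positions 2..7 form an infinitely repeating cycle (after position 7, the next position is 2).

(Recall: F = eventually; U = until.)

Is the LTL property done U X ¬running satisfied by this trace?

Violated

Walking from position 0: at position 1, X ¬running has not yet held and done fails, so done U X ¬running is false.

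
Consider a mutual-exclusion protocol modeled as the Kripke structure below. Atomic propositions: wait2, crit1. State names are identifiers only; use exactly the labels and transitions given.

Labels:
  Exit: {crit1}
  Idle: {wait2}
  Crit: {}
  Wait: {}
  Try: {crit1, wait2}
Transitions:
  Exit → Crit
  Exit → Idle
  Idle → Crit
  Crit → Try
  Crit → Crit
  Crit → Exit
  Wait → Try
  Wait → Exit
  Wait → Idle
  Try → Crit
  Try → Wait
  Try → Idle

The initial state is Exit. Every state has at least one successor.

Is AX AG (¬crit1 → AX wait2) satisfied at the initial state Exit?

States satisfying AG (¬crit1 → AX wait2): ∅.
States satisfying AX AG (¬crit1 → AX wait2): ∅.
Exit ∉ Sat(AX AG (¬crit1 → AX wait2)).

Does not hold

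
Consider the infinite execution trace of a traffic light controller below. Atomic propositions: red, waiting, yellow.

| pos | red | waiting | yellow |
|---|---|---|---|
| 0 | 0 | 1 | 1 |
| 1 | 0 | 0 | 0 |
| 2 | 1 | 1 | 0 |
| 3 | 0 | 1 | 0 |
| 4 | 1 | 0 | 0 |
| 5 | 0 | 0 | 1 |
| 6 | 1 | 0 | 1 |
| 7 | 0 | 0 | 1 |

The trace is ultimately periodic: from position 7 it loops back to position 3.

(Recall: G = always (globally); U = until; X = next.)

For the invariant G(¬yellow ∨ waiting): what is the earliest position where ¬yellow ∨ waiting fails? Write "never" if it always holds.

Check ¬yellow ∨ waiting at each position in order: 0 ✓, 1 ✓, 2 ✓, 3 ✓, 4 ✓.
At position 5 the labels are {yellow}, so ¬yellow ∨ waiting is false there. This is the first violation.

5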